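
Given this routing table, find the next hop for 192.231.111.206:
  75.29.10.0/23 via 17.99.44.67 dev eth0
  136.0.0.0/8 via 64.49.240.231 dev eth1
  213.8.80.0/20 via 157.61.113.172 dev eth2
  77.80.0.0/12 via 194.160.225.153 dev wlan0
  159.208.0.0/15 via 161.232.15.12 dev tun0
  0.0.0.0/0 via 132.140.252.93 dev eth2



Longest prefix match for 192.231.111.206:
  /23 75.29.10.0: no
  /8 136.0.0.0: no
  /20 213.8.80.0: no
  /12 77.80.0.0: no
  /15 159.208.0.0: no
  /0 0.0.0.0: MATCH
Selected: next-hop 132.140.252.93 via eth2 (matched /0)


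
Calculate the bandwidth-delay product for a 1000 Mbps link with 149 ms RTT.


BDP = bandwidth * RTT
= 1000 Mbps * 149 ms
= 1000 * 1e6 * 149 / 1000 bits
= 149000000 bits
= 18625000 bytes
= 18188.4766 KB
BDP = 149000000 bits (18625000 bytes)


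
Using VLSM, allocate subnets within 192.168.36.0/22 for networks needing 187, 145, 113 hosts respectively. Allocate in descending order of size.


187 hosts -> /24 (254 usable): 192.168.36.0/24
145 hosts -> /24 (254 usable): 192.168.37.0/24
113 hosts -> /25 (126 usable): 192.168.38.0/25
Allocation: 192.168.36.0/24 (187 hosts, 254 usable); 192.168.37.0/24 (145 hosts, 254 usable); 192.168.38.0/25 (113 hosts, 126 usable)


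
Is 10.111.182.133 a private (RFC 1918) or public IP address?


RFC 1918 private ranges:
  10.0.0.0/8 (10.0.0.0 - 10.255.255.255)
  172.16.0.0/12 (172.16.0.0 - 172.31.255.255)
  192.168.0.0/16 (192.168.0.0 - 192.168.255.255)
Private (in 10.0.0.0/8)


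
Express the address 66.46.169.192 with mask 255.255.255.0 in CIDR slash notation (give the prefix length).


Binary: 11111111.11111111.11111111.00000000
Count leading 1s
Prefix: /24


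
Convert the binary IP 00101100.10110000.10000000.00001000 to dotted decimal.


00101100 = 44
10110000 = 176
10000000 = 128
00001000 = 8
IP: 44.176.128.8


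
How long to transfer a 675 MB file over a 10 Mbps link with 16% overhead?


Effective throughput = 10 * (1 - 16/100) = 8.4 Mbps
File size in Mb = 675 * 8 = 5400 Mb
Time = 5400 / 8.4
Time = 642.8571 seconds


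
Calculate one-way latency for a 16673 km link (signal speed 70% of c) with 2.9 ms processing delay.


Speed = 0.7 * 3e5 km/s = 210000 km/s
Propagation delay = 16673 / 210000 = 0.0794 s = 79.3952 ms
Processing delay = 2.9 ms
Total one-way latency = 82.2952 ms


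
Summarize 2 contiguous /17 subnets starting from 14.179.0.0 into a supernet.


Original prefix: /17
Number of subnets: 2 = 2^1
New prefix = 17 - 1 = 16
Supernet: 14.179.0.0/16


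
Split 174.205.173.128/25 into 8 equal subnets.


New prefix = 25 + 3 = 28
Each subnet has 16 addresses
  174.205.173.128/28
  174.205.173.144/28
  174.205.173.160/28
  174.205.173.176/28
  174.205.173.192/28
  174.205.173.208/28
  174.205.173.224/28
  174.205.173.240/28
Subnets: 174.205.173.128/28, 174.205.173.144/28, 174.205.173.160/28, 174.205.173.176/28, 174.205.173.192/28, 174.205.173.208/28, 174.205.173.224/28, 174.205.173.240/28


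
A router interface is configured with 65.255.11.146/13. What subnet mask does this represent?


/13 means 13 network bits, 19 host bits
Binary: 11111111111110000000000000000000
Mask: 255.248.0.0


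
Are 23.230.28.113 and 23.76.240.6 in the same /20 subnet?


Mask: 255.255.240.0
23.230.28.113 AND mask = 23.230.16.0
23.76.240.6 AND mask = 23.76.240.0
No, different subnets (23.230.16.0 vs 23.76.240.0)


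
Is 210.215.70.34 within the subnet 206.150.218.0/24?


Subnet network: 206.150.218.0
Test IP AND mask: 210.215.70.0
No, 210.215.70.34 is not in 206.150.218.0/24


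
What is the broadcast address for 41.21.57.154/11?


Network: 41.0.0.0/11
Host bits = 21
Set all host bits to 1:
Broadcast: 41.31.255.255


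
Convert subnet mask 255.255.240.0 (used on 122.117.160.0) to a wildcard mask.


Subnet mask: 255.255.240.0
Wildcard = 255.255.255.255 - subnet mask
255 - 255 = 0
255 - 255 = 0
255 - 240 = 15
255 - 0 = 255
Wildcard: 0.0.15.255


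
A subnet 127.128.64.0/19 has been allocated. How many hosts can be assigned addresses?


Host bits = 32 - 19 = 13
Total addresses = 2^13 = 8192
Usable = total - 2 (network and broadcast)
Usable hosts: 8190


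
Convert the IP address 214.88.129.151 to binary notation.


214 = 11010110
88 = 01011000
129 = 10000001
151 = 10010111
Binary: 11010110.01011000.10000001.10010111


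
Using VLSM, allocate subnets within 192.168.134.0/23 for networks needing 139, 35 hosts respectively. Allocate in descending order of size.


139 hosts -> /24 (254 usable): 192.168.134.0/24
35 hosts -> /26 (62 usable): 192.168.135.0/26
Allocation: 192.168.134.0/24 (139 hosts, 254 usable); 192.168.135.0/26 (35 hosts, 62 usable)


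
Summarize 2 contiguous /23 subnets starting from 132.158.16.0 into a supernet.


Original prefix: /23
Number of subnets: 2 = 2^1
New prefix = 23 - 1 = 22
Supernet: 132.158.16.0/22


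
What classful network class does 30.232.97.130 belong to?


First octet: 30
Binary: 00011110
0xxxxxxx -> Class A (1-126)
Class A, default mask 255.0.0.0 (/8)


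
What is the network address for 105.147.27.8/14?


IP:   01101001.10010011.00011011.00001000
Mask: 11111111.11111100.00000000.00000000
AND operation:
Net:  01101001.10010000.00000000.00000000
Network: 105.144.0.0/14


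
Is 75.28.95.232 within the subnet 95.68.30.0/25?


Subnet network: 95.68.30.0
Test IP AND mask: 75.28.95.128
No, 75.28.95.232 is not in 95.68.30.0/25


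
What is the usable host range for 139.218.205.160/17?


Network: 139.218.128.0
Broadcast: 139.218.255.255
First usable = network + 1
Last usable = broadcast - 1
Range: 139.218.128.1 to 139.218.255.254


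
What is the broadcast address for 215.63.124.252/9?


Network: 215.0.0.0/9
Host bits = 23
Set all host bits to 1:
Broadcast: 215.127.255.255


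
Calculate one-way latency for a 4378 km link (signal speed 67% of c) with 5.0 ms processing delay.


Speed = 0.67 * 3e5 km/s = 201000 km/s
Propagation delay = 4378 / 201000 = 0.0218 s = 21.7811 ms
Processing delay = 5.0 ms
Total one-way latency = 26.7811 ms


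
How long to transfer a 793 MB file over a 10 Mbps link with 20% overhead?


Effective throughput = 10 * (1 - 20/100) = 8 Mbps
File size in Mb = 793 * 8 = 6344 Mb
Time = 6344 / 8
Time = 793 seconds


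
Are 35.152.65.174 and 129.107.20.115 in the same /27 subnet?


Mask: 255.255.255.224
35.152.65.174 AND mask = 35.152.65.160
129.107.20.115 AND mask = 129.107.20.96
No, different subnets (35.152.65.160 vs 129.107.20.96)


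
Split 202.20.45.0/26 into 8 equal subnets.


New prefix = 26 + 3 = 29
Each subnet has 8 addresses
  202.20.45.0/29
  202.20.45.8/29
  202.20.45.16/29
  202.20.45.24/29
  202.20.45.32/29
  202.20.45.40/29
  202.20.45.48/29
  202.20.45.56/29
Subnets: 202.20.45.0/29, 202.20.45.8/29, 202.20.45.16/29, 202.20.45.24/29, 202.20.45.32/29, 202.20.45.40/29, 202.20.45.48/29, 202.20.45.56/29


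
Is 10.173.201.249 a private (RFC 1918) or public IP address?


RFC 1918 private ranges:
  10.0.0.0/8 (10.0.0.0 - 10.255.255.255)
  172.16.0.0/12 (172.16.0.0 - 172.31.255.255)
  192.168.0.0/16 (192.168.0.0 - 192.168.255.255)
Private (in 10.0.0.0/8)


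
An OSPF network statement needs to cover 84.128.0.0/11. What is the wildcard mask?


Subnet mask: 255.224.0.0
Wildcard = 255.255.255.255 - subnet mask
255 - 255 = 0
255 - 224 = 31
255 - 0 = 255
255 - 0 = 255
Wildcard: 0.31.255.255


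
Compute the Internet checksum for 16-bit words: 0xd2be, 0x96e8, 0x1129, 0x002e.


Sum all words (with carry folding):
+ 0xd2be = 0xd2be
+ 0x96e8 = 0x69a7
+ 0x1129 = 0x7ad0
+ 0x002e = 0x7afe
One's complement: ~0x7afe
Checksum = 0x8501


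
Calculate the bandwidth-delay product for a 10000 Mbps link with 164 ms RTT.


BDP = bandwidth * RTT
= 10000 Mbps * 164 ms
= 10000 * 1e6 * 164 / 1000 bits
= 1640000000 bits
= 205000000 bytes
= 200195.3125 KB
BDP = 1640000000 bits (205000000 bytes)


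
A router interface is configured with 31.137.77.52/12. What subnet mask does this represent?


/12 means 12 network bits, 20 host bits
Binary: 11111111111100000000000000000000
Mask: 255.240.0.0


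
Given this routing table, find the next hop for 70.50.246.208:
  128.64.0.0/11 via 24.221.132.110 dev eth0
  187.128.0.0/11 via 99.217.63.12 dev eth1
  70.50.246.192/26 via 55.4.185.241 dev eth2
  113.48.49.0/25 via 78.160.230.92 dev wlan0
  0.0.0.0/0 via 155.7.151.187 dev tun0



Longest prefix match for 70.50.246.208:
  /11 128.64.0.0: no
  /11 187.128.0.0: no
  /26 70.50.246.192: MATCH
  /25 113.48.49.0: no
  /0 0.0.0.0: MATCH
Selected: next-hop 55.4.185.241 via eth2 (matched /26)


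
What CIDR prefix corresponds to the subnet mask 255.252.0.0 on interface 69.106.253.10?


Binary: 11111111.11111100.00000000.00000000
Count leading 1s
Prefix: /14


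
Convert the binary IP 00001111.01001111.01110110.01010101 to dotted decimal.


00001111 = 15
01001111 = 79
01110110 = 118
01010101 = 85
IP: 15.79.118.85


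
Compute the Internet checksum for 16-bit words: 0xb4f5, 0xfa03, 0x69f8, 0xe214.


Sum all words (with carry folding):
+ 0xb4f5 = 0xb4f5
+ 0xfa03 = 0xaef9
+ 0x69f8 = 0x18f2
+ 0xe214 = 0xfb06
One's complement: ~0xfb06
Checksum = 0x04f9


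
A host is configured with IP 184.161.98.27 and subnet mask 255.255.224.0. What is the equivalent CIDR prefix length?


Binary: 11111111.11111111.11100000.00000000
Count leading 1s
Prefix: /19


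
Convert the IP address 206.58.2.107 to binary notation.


206 = 11001110
58 = 00111010
2 = 00000010
107 = 01101011
Binary: 11001110.00111010.00000010.01101011


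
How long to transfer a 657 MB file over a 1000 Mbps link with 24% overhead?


Effective throughput = 1000 * (1 - 24/100) = 760 Mbps
File size in Mb = 657 * 8 = 5256 Mb
Time = 5256 / 760
Time = 6.9158 seconds


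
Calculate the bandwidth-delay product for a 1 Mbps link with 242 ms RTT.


BDP = bandwidth * RTT
= 1 Mbps * 242 ms
= 1 * 1e6 * 242 / 1000 bits
= 242000 bits
= 30250 bytes
= 29.541 KB
BDP = 242000 bits (30250 bytes)


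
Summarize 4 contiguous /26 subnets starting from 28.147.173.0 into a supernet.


Original prefix: /26
Number of subnets: 4 = 2^2
New prefix = 26 - 2 = 24
Supernet: 28.147.173.0/24


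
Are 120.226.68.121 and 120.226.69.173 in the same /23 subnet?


Mask: 255.255.254.0
120.226.68.121 AND mask = 120.226.68.0
120.226.69.173 AND mask = 120.226.68.0
Yes, same subnet (120.226.68.0)


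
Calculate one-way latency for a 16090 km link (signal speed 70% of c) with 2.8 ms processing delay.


Speed = 0.7 * 3e5 km/s = 210000 km/s
Propagation delay = 16090 / 210000 = 0.0766 s = 76.619 ms
Processing delay = 2.8 ms
Total one-way latency = 79.419 ms


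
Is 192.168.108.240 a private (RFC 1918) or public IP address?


RFC 1918 private ranges:
  10.0.0.0/8 (10.0.0.0 - 10.255.255.255)
  172.16.0.0/12 (172.16.0.0 - 172.31.255.255)
  192.168.0.0/16 (192.168.0.0 - 192.168.255.255)
Private (in 192.168.0.0/16)


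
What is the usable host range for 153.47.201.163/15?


Network: 153.46.0.0
Broadcast: 153.47.255.255
First usable = network + 1
Last usable = broadcast - 1
Range: 153.46.0.1 to 153.47.255.254


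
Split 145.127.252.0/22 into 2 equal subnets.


New prefix = 22 + 1 = 23
Each subnet has 512 addresses
  145.127.252.0/23
  145.127.254.0/23
Subnets: 145.127.252.0/23, 145.127.254.0/23


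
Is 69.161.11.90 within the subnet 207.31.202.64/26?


Subnet network: 207.31.202.64
Test IP AND mask: 69.161.11.64
No, 69.161.11.90 is not in 207.31.202.64/26


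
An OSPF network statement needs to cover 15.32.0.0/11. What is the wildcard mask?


Subnet mask: 255.224.0.0
Wildcard = 255.255.255.255 - subnet mask
255 - 255 = 0
255 - 224 = 31
255 - 0 = 255
255 - 0 = 255
Wildcard: 0.31.255.255


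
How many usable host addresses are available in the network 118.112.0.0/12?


Host bits = 32 - 12 = 20
Total addresses = 2^20 = 1048576
Usable = total - 2 (network and broadcast)
Usable hosts: 1048574


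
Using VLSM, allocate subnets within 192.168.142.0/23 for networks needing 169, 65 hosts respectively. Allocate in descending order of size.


169 hosts -> /24 (254 usable): 192.168.142.0/24
65 hosts -> /25 (126 usable): 192.168.143.0/25
Allocation: 192.168.142.0/24 (169 hosts, 254 usable); 192.168.143.0/25 (65 hosts, 126 usable)


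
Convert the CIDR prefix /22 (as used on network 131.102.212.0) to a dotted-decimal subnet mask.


/22 means 22 network bits, 10 host bits
Binary: 11111111111111111111110000000000
Mask: 255.255.252.0


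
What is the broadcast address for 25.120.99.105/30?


Network: 25.120.99.104/30
Host bits = 2
Set all host bits to 1:
Broadcast: 25.120.99.107


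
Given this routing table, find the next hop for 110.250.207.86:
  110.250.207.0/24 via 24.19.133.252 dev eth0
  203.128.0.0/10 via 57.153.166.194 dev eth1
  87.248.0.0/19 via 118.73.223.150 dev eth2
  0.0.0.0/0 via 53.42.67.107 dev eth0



Longest prefix match for 110.250.207.86:
  /24 110.250.207.0: MATCH
  /10 203.128.0.0: no
  /19 87.248.0.0: no
  /0 0.0.0.0: MATCH
Selected: next-hop 24.19.133.252 via eth0 (matched /24)


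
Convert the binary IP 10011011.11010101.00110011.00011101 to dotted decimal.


10011011 = 155
11010101 = 213
00110011 = 51
00011101 = 29
IP: 155.213.51.29


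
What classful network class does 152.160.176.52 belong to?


First octet: 152
Binary: 10011000
10xxxxxx -> Class B (128-191)
Class B, default mask 255.255.0.0 (/16)


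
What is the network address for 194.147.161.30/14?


IP:   11000010.10010011.10100001.00011110
Mask: 11111111.11111100.00000000.00000000
AND operation:
Net:  11000010.10010000.00000000.00000000
Network: 194.144.0.0/14


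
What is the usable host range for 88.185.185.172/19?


Network: 88.185.160.0
Broadcast: 88.185.191.255
First usable = network + 1
Last usable = broadcast - 1
Range: 88.185.160.1 to 88.185.191.254


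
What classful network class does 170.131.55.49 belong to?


First octet: 170
Binary: 10101010
10xxxxxx -> Class B (128-191)
Class B, default mask 255.255.0.0 (/16)


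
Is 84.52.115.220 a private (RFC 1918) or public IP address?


RFC 1918 private ranges:
  10.0.0.0/8 (10.0.0.0 - 10.255.255.255)
  172.16.0.0/12 (172.16.0.0 - 172.31.255.255)
  192.168.0.0/16 (192.168.0.0 - 192.168.255.255)
Public (not in any RFC 1918 range)


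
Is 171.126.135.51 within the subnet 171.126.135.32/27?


Subnet network: 171.126.135.32
Test IP AND mask: 171.126.135.32
Yes, 171.126.135.51 is in 171.126.135.32/27


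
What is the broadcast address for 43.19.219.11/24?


Network: 43.19.219.0/24
Host bits = 8
Set all host bits to 1:
Broadcast: 43.19.219.255


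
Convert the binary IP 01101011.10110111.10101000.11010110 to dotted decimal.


01101011 = 107
10110111 = 183
10101000 = 168
11010110 = 214
IP: 107.183.168.214


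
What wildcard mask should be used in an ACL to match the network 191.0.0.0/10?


Subnet mask: 255.192.0.0
Wildcard = 255.255.255.255 - subnet mask
255 - 255 = 0
255 - 192 = 63
255 - 0 = 255
255 - 0 = 255
Wildcard: 0.63.255.255


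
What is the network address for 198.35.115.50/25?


IP:   11000110.00100011.01110011.00110010
Mask: 11111111.11111111.11111111.10000000
AND operation:
Net:  11000110.00100011.01110011.00000000
Network: 198.35.115.0/25


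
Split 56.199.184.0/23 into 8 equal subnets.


New prefix = 23 + 3 = 26
Each subnet has 64 addresses
  56.199.184.0/26
  56.199.184.64/26
  56.199.184.128/26
  56.199.184.192/26
  56.199.185.0/26
  56.199.185.64/26
  56.199.185.128/26
  56.199.185.192/26
Subnets: 56.199.184.0/26, 56.199.184.64/26, 56.199.184.128/26, 56.199.184.192/26, 56.199.185.0/26, 56.199.185.64/26, 56.199.185.128/26, 56.199.185.192/26


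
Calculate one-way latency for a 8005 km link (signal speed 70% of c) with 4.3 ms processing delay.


Speed = 0.7 * 3e5 km/s = 210000 km/s
Propagation delay = 8005 / 210000 = 0.0381 s = 38.119 ms
Processing delay = 4.3 ms
Total one-way latency = 42.419 ms


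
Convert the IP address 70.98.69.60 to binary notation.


70 = 01000110
98 = 01100010
69 = 01000101
60 = 00111100
Binary: 01000110.01100010.01000101.00111100


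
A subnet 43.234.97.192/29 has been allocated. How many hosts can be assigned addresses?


Host bits = 32 - 29 = 3
Total addresses = 2^3 = 8
Usable = total - 2 (network and broadcast)
Usable hosts: 6


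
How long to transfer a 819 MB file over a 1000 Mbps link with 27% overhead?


Effective throughput = 1000 * (1 - 27/100) = 730 Mbps
File size in Mb = 819 * 8 = 6552 Mb
Time = 6552 / 730
Time = 8.9753 seconds


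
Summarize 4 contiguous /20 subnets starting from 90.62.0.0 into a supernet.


Original prefix: /20
Number of subnets: 4 = 2^2
New prefix = 20 - 2 = 18
Supernet: 90.62.0.0/18


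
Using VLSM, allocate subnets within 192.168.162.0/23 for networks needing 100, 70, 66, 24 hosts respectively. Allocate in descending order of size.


100 hosts -> /25 (126 usable): 192.168.162.0/25
70 hosts -> /25 (126 usable): 192.168.162.128/25
66 hosts -> /25 (126 usable): 192.168.163.0/25
24 hosts -> /27 (30 usable): 192.168.163.128/27
Allocation: 192.168.162.0/25 (100 hosts, 126 usable); 192.168.162.128/25 (70 hosts, 126 usable); 192.168.163.0/25 (66 hosts, 126 usable); 192.168.163.128/27 (24 hosts, 30 usable)


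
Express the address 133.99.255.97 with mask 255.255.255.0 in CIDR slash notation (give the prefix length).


Binary: 11111111.11111111.11111111.00000000
Count leading 1s
Prefix: /24


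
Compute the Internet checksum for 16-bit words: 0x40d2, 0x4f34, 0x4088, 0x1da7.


Sum all words (with carry folding):
+ 0x40d2 = 0x40d2
+ 0x4f34 = 0x9006
+ 0x4088 = 0xd08e
+ 0x1da7 = 0xee35
One's complement: ~0xee35
Checksum = 0x11ca


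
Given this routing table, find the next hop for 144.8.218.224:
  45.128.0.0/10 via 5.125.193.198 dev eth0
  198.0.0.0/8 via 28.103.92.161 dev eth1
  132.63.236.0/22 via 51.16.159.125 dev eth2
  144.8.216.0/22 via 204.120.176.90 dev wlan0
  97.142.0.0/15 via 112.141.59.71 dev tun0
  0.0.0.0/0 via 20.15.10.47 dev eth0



Longest prefix match for 144.8.218.224:
  /10 45.128.0.0: no
  /8 198.0.0.0: no
  /22 132.63.236.0: no
  /22 144.8.216.0: MATCH
  /15 97.142.0.0: no
  /0 0.0.0.0: MATCH
Selected: next-hop 204.120.176.90 via wlan0 (matched /22)


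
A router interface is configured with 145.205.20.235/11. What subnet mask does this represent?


/11 means 11 network bits, 21 host bits
Binary: 11111111111000000000000000000000
Mask: 255.224.0.0


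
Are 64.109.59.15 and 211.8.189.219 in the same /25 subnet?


Mask: 255.255.255.128
64.109.59.15 AND mask = 64.109.59.0
211.8.189.219 AND mask = 211.8.189.128
No, different subnets (64.109.59.0 vs 211.8.189.128)


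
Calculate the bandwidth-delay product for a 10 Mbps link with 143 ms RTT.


BDP = bandwidth * RTT
= 10 Mbps * 143 ms
= 10 * 1e6 * 143 / 1000 bits
= 1430000 bits
= 178750 bytes
= 174.5605 KB
BDP = 1430000 bits (178750 bytes)


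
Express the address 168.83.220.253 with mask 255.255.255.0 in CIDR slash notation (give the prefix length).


Binary: 11111111.11111111.11111111.00000000
Count leading 1s
Prefix: /24


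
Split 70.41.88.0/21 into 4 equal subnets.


New prefix = 21 + 2 = 23
Each subnet has 512 addresses
  70.41.88.0/23
  70.41.90.0/23
  70.41.92.0/23
  70.41.94.0/23
Subnets: 70.41.88.0/23, 70.41.90.0/23, 70.41.92.0/23, 70.41.94.0/23


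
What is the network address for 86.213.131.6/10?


IP:   01010110.11010101.10000011.00000110
Mask: 11111111.11000000.00000000.00000000
AND operation:
Net:  01010110.11000000.00000000.00000000
Network: 86.192.0.0/10


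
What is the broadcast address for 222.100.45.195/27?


Network: 222.100.45.192/27
Host bits = 5
Set all host bits to 1:
Broadcast: 222.100.45.223


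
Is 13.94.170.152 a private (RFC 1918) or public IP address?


RFC 1918 private ranges:
  10.0.0.0/8 (10.0.0.0 - 10.255.255.255)
  172.16.0.0/12 (172.16.0.0 - 172.31.255.255)
  192.168.0.0/16 (192.168.0.0 - 192.168.255.255)
Public (not in any RFC 1918 range)


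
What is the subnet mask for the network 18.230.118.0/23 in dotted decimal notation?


/23 means 23 network bits, 9 host bits
Binary: 11111111111111111111111000000000
Mask: 255.255.254.0


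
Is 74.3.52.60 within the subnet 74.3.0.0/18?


Subnet network: 74.3.0.0
Test IP AND mask: 74.3.0.0
Yes, 74.3.52.60 is in 74.3.0.0/18


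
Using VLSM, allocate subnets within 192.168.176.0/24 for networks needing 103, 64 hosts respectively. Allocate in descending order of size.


103 hosts -> /25 (126 usable): 192.168.176.0/25
64 hosts -> /25 (126 usable): 192.168.176.128/25
Allocation: 192.168.176.0/25 (103 hosts, 126 usable); 192.168.176.128/25 (64 hosts, 126 usable)


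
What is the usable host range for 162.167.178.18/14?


Network: 162.164.0.0
Broadcast: 162.167.255.255
First usable = network + 1
Last usable = broadcast - 1
Range: 162.164.0.1 to 162.167.255.254


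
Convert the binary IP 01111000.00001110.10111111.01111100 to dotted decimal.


01111000 = 120
00001110 = 14
10111111 = 191
01111100 = 124
IP: 120.14.191.124


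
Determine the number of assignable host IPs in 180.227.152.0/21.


Host bits = 32 - 21 = 11
Total addresses = 2^11 = 2048
Usable = total - 2 (network and broadcast)
Usable hosts: 2046


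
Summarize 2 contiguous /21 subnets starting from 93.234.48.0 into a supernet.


Original prefix: /21
Number of subnets: 2 = 2^1
New prefix = 21 - 1 = 20
Supernet: 93.234.48.0/20


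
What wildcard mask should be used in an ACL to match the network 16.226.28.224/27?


Subnet mask: 255.255.255.224
Wildcard = 255.255.255.255 - subnet mask
255 - 255 = 0
255 - 255 = 0
255 - 255 = 0
255 - 224 = 31
Wildcard: 0.0.0.31


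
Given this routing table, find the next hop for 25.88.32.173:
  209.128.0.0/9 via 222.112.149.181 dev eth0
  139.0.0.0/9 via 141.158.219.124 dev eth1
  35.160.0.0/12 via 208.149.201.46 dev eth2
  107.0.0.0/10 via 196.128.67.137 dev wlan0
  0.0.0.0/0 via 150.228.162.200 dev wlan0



Longest prefix match for 25.88.32.173:
  /9 209.128.0.0: no
  /9 139.0.0.0: no
  /12 35.160.0.0: no
  /10 107.0.0.0: no
  /0 0.0.0.0: MATCH
Selected: next-hop 150.228.162.200 via wlan0 (matched /0)


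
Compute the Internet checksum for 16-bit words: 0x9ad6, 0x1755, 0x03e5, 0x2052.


Sum all words (with carry folding):
+ 0x9ad6 = 0x9ad6
+ 0x1755 = 0xb22b
+ 0x03e5 = 0xb610
+ 0x2052 = 0xd662
One's complement: ~0xd662
Checksum = 0x299d


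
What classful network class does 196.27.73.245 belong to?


First octet: 196
Binary: 11000100
110xxxxx -> Class C (192-223)
Class C, default mask 255.255.255.0 (/24)


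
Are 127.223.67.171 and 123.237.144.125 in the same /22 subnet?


Mask: 255.255.252.0
127.223.67.171 AND mask = 127.223.64.0
123.237.144.125 AND mask = 123.237.144.0
No, different subnets (127.223.64.0 vs 123.237.144.0)


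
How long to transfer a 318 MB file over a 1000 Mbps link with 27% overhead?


Effective throughput = 1000 * (1 - 27/100) = 730 Mbps
File size in Mb = 318 * 8 = 2544 Mb
Time = 2544 / 730
Time = 3.4849 seconds


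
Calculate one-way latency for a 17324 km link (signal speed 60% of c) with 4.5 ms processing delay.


Speed = 0.6 * 3e5 km/s = 180000 km/s
Propagation delay = 17324 / 180000 = 0.0962 s = 96.2444 ms
Processing delay = 4.5 ms
Total one-way latency = 100.7444 ms


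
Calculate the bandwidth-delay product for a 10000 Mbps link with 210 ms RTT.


BDP = bandwidth * RTT
= 10000 Mbps * 210 ms
= 10000 * 1e6 * 210 / 1000 bits
= 2100000000 bits
= 262500000 bytes
= 256347.6562 KB
BDP = 2100000000 bits (262500000 bytes)


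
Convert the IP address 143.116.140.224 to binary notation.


143 = 10001111
116 = 01110100
140 = 10001100
224 = 11100000
Binary: 10001111.01110100.10001100.11100000


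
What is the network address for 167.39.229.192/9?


IP:   10100111.00100111.11100101.11000000
Mask: 11111111.10000000.00000000.00000000
AND operation:
Net:  10100111.00000000.00000000.00000000
Network: 167.0.0.0/9


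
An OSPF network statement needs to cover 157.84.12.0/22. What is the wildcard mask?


Subnet mask: 255.255.252.0
Wildcard = 255.255.255.255 - subnet mask
255 - 255 = 0
255 - 255 = 0
255 - 252 = 3
255 - 0 = 255
Wildcard: 0.0.3.255


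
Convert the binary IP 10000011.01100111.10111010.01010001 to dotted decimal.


10000011 = 131
01100111 = 103
10111010 = 186
01010001 = 81
IP: 131.103.186.81


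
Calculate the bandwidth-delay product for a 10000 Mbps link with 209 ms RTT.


BDP = bandwidth * RTT
= 10000 Mbps * 209 ms
= 10000 * 1e6 * 209 / 1000 bits
= 2090000000 bits
= 261250000 bytes
= 255126.9531 KB
BDP = 2090000000 bits (261250000 bytes)


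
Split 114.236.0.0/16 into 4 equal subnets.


New prefix = 16 + 2 = 18
Each subnet has 16384 addresses
  114.236.0.0/18
  114.236.64.0/18
  114.236.128.0/18
  114.236.192.0/18
Subnets: 114.236.0.0/18, 114.236.64.0/18, 114.236.128.0/18, 114.236.192.0/18


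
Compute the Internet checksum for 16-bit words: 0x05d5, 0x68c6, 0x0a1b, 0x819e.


Sum all words (with carry folding):
+ 0x05d5 = 0x05d5
+ 0x68c6 = 0x6e9b
+ 0x0a1b = 0x78b6
+ 0x819e = 0xfa54
One's complement: ~0xfa54
Checksum = 0x05ab


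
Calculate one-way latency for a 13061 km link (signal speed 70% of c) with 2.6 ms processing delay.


Speed = 0.7 * 3e5 km/s = 210000 km/s
Propagation delay = 13061 / 210000 = 0.0622 s = 62.1952 ms
Processing delay = 2.6 ms
Total one-way latency = 64.7952 ms


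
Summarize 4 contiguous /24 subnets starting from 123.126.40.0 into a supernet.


Original prefix: /24
Number of subnets: 4 = 2^2
New prefix = 24 - 2 = 22
Supernet: 123.126.40.0/22


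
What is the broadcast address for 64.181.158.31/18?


Network: 64.181.128.0/18
Host bits = 14
Set all host bits to 1:
Broadcast: 64.181.191.255


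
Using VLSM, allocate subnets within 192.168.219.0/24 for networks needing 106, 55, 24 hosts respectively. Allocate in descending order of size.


106 hosts -> /25 (126 usable): 192.168.219.0/25
55 hosts -> /26 (62 usable): 192.168.219.128/26
24 hosts -> /27 (30 usable): 192.168.219.192/27
Allocation: 192.168.219.0/25 (106 hosts, 126 usable); 192.168.219.128/26 (55 hosts, 62 usable); 192.168.219.192/27 (24 hosts, 30 usable)


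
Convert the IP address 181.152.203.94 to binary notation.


181 = 10110101
152 = 10011000
203 = 11001011
94 = 01011110
Binary: 10110101.10011000.11001011.01011110


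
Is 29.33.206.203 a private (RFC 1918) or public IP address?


RFC 1918 private ranges:
  10.0.0.0/8 (10.0.0.0 - 10.255.255.255)
  172.16.0.0/12 (172.16.0.0 - 172.31.255.255)
  192.168.0.0/16 (192.168.0.0 - 192.168.255.255)
Public (not in any RFC 1918 range)


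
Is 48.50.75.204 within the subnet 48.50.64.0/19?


Subnet network: 48.50.64.0
Test IP AND mask: 48.50.64.0
Yes, 48.50.75.204 is in 48.50.64.0/19


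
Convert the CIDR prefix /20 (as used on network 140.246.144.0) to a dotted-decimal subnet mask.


/20 means 20 network bits, 12 host bits
Binary: 11111111111111111111000000000000
Mask: 255.255.240.0


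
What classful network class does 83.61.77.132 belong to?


First octet: 83
Binary: 01010011
0xxxxxxx -> Class A (1-126)
Class A, default mask 255.0.0.0 (/8)


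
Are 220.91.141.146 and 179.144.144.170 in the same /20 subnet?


Mask: 255.255.240.0
220.91.141.146 AND mask = 220.91.128.0
179.144.144.170 AND mask = 179.144.144.0
No, different subnets (220.91.128.0 vs 179.144.144.0)


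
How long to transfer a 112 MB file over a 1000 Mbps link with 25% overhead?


Effective throughput = 1000 * (1 - 25/100) = 750 Mbps
File size in Mb = 112 * 8 = 896 Mb
Time = 896 / 750
Time = 1.1947 seconds


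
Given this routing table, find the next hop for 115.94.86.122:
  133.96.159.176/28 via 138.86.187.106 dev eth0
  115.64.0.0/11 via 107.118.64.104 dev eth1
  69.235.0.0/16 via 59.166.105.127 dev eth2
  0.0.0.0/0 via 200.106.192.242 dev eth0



Longest prefix match for 115.94.86.122:
  /28 133.96.159.176: no
  /11 115.64.0.0: MATCH
  /16 69.235.0.0: no
  /0 0.0.0.0: MATCH
Selected: next-hop 107.118.64.104 via eth1 (matched /11)


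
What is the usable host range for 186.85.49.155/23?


Network: 186.85.48.0
Broadcast: 186.85.49.255
First usable = network + 1
Last usable = broadcast - 1
Range: 186.85.48.1 to 186.85.49.254


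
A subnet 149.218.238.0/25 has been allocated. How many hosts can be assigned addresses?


Host bits = 32 - 25 = 7
Total addresses = 2^7 = 128
Usable = total - 2 (network and broadcast)
Usable hosts: 126


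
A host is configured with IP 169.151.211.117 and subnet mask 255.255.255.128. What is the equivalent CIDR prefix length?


Binary: 11111111.11111111.11111111.10000000
Count leading 1s
Prefix: /25


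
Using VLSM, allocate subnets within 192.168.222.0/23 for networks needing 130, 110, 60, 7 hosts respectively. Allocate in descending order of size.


130 hosts -> /24 (254 usable): 192.168.222.0/24
110 hosts -> /25 (126 usable): 192.168.223.0/25
60 hosts -> /26 (62 usable): 192.168.223.128/26
7 hosts -> /28 (14 usable): 192.168.223.192/28
Allocation: 192.168.222.0/24 (130 hosts, 254 usable); 192.168.223.0/25 (110 hosts, 126 usable); 192.168.223.128/26 (60 hosts, 62 usable); 192.168.223.192/28 (7 hosts, 14 usable)


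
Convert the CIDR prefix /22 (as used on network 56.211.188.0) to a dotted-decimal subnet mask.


/22 means 22 network bits, 10 host bits
Binary: 11111111111111111111110000000000
Mask: 255.255.252.0


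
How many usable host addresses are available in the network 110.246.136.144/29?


Host bits = 32 - 29 = 3
Total addresses = 2^3 = 8
Usable = total - 2 (network and broadcast)
Usable hosts: 6


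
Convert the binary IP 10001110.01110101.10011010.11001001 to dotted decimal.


10001110 = 142
01110101 = 117
10011010 = 154
11001001 = 201
IP: 142.117.154.201


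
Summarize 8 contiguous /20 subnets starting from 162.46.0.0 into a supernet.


Original prefix: /20
Number of subnets: 8 = 2^3
New prefix = 20 - 3 = 17
Supernet: 162.46.0.0/17


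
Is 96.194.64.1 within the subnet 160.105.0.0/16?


Subnet network: 160.105.0.0
Test IP AND mask: 96.194.0.0
No, 96.194.64.1 is not in 160.105.0.0/16


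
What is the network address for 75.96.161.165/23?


IP:   01001011.01100000.10100001.10100101
Mask: 11111111.11111111.11111110.00000000
AND operation:
Net:  01001011.01100000.10100000.00000000
Network: 75.96.160.0/23


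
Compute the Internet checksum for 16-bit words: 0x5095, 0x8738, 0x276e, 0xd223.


Sum all words (with carry folding):
+ 0x5095 = 0x5095
+ 0x8738 = 0xd7cd
+ 0x276e = 0xff3b
+ 0xd223 = 0xd15f
One's complement: ~0xd15f
Checksum = 0x2ea0


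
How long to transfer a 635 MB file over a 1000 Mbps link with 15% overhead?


Effective throughput = 1000 * (1 - 15/100) = 850 Mbps
File size in Mb = 635 * 8 = 5080 Mb
Time = 5080 / 850
Time = 5.9765 seconds


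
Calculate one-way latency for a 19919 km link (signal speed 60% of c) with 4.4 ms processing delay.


Speed = 0.6 * 3e5 km/s = 180000 km/s
Propagation delay = 19919 / 180000 = 0.1107 s = 110.6611 ms
Processing delay = 4.4 ms
Total one-way latency = 115.0611 ms


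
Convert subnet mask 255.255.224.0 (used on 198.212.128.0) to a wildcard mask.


Subnet mask: 255.255.224.0
Wildcard = 255.255.255.255 - subnet mask
255 - 255 = 0
255 - 255 = 0
255 - 224 = 31
255 - 0 = 255
Wildcard: 0.0.31.255


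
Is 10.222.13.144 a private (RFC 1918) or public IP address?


RFC 1918 private ranges:
  10.0.0.0/8 (10.0.0.0 - 10.255.255.255)
  172.16.0.0/12 (172.16.0.0 - 172.31.255.255)
  192.168.0.0/16 (192.168.0.0 - 192.168.255.255)
Private (in 10.0.0.0/8)


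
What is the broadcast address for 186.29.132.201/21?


Network: 186.29.128.0/21
Host bits = 11
Set all host bits to 1:
Broadcast: 186.29.135.255


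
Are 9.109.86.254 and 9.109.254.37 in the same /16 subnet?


Mask: 255.255.0.0
9.109.86.254 AND mask = 9.109.0.0
9.109.254.37 AND mask = 9.109.0.0
Yes, same subnet (9.109.0.0)


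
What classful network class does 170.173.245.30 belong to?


First octet: 170
Binary: 10101010
10xxxxxx -> Class B (128-191)
Class B, default mask 255.255.0.0 (/16)


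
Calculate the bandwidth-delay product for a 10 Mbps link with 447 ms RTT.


BDP = bandwidth * RTT
= 10 Mbps * 447 ms
= 10 * 1e6 * 447 / 1000 bits
= 4470000 bits
= 558750 bytes
= 545.6543 KB
BDP = 4470000 bits (558750 bytes)


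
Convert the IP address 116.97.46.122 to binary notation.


116 = 01110100
97 = 01100001
46 = 00101110
122 = 01111010
Binary: 01110100.01100001.00101110.01111010


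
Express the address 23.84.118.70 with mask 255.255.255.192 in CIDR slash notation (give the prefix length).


Binary: 11111111.11111111.11111111.11000000
Count leading 1s
Prefix: /26


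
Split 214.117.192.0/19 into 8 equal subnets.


New prefix = 19 + 3 = 22
Each subnet has 1024 addresses
  214.117.192.0/22
  214.117.196.0/22
  214.117.200.0/22
  214.117.204.0/22
  214.117.208.0/22
  214.117.212.0/22
  214.117.216.0/22
  214.117.220.0/22
Subnets: 214.117.192.0/22, 214.117.196.0/22, 214.117.200.0/22, 214.117.204.0/22, 214.117.208.0/22, 214.117.212.0/22, 214.117.216.0/22, 214.117.220.0/22


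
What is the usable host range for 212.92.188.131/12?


Network: 212.80.0.0
Broadcast: 212.95.255.255
First usable = network + 1
Last usable = broadcast - 1
Range: 212.80.0.1 to 212.95.255.254


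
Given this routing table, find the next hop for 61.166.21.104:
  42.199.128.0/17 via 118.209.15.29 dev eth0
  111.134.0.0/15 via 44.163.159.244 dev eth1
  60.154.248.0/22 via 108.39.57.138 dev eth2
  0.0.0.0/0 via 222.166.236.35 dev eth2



Longest prefix match for 61.166.21.104:
  /17 42.199.128.0: no
  /15 111.134.0.0: no
  /22 60.154.248.0: no
  /0 0.0.0.0: MATCH
Selected: next-hop 222.166.236.35 via eth2 (matched /0)


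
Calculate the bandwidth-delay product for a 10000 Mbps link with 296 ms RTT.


BDP = bandwidth * RTT
= 10000 Mbps * 296 ms
= 10000 * 1e6 * 296 / 1000 bits
= 2960000000 bits
= 370000000 bytes
= 361328.125 KB
BDP = 2960000000 bits (370000000 bytes)


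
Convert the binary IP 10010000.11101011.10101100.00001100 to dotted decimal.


10010000 = 144
11101011 = 235
10101100 = 172
00001100 = 12
IP: 144.235.172.12


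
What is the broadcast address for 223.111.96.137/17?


Network: 223.111.0.0/17
Host bits = 15
Set all host bits to 1:
Broadcast: 223.111.127.255


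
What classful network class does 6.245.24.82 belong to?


First octet: 6
Binary: 00000110
0xxxxxxx -> Class A (1-126)
Class A, default mask 255.0.0.0 (/8)


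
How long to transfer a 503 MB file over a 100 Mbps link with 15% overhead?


Effective throughput = 100 * (1 - 15/100) = 85 Mbps
File size in Mb = 503 * 8 = 4024 Mb
Time = 4024 / 85
Time = 47.3412 seconds


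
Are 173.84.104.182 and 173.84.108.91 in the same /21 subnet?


Mask: 255.255.248.0
173.84.104.182 AND mask = 173.84.104.0
173.84.108.91 AND mask = 173.84.104.0
Yes, same subnet (173.84.104.0)


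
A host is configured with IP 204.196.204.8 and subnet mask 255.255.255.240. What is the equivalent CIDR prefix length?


Binary: 11111111.11111111.11111111.11110000
Count leading 1s
Prefix: /28


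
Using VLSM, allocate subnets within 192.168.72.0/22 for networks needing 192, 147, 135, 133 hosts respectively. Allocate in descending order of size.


192 hosts -> /24 (254 usable): 192.168.72.0/24
147 hosts -> /24 (254 usable): 192.168.73.0/24
135 hosts -> /24 (254 usable): 192.168.74.0/24
133 hosts -> /24 (254 usable): 192.168.75.0/24
Allocation: 192.168.72.0/24 (192 hosts, 254 usable); 192.168.73.0/24 (147 hosts, 254 usable); 192.168.74.0/24 (135 hosts, 254 usable); 192.168.75.0/24 (133 hosts, 254 usable)


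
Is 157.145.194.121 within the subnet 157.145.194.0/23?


Subnet network: 157.145.194.0
Test IP AND mask: 157.145.194.0
Yes, 157.145.194.121 is in 157.145.194.0/23


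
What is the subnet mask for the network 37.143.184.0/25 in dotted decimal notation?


/25 means 25 network bits, 7 host bits
Binary: 11111111111111111111111110000000
Mask: 255.255.255.128


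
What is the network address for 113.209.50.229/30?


IP:   01110001.11010001.00110010.11100101
Mask: 11111111.11111111.11111111.11111100
AND operation:
Net:  01110001.11010001.00110010.11100100
Network: 113.209.50.228/30


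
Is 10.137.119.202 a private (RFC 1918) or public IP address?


RFC 1918 private ranges:
  10.0.0.0/8 (10.0.0.0 - 10.255.255.255)
  172.16.0.0/12 (172.16.0.0 - 172.31.255.255)
  192.168.0.0/16 (192.168.0.0 - 192.168.255.255)
Private (in 10.0.0.0/8)


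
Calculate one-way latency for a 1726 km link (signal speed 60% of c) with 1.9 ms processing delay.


Speed = 0.6 * 3e5 km/s = 180000 km/s
Propagation delay = 1726 / 180000 = 0.0096 s = 9.5889 ms
Processing delay = 1.9 ms
Total one-way latency = 11.4889 ms


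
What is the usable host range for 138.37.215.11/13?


Network: 138.32.0.0
Broadcast: 138.39.255.255
First usable = network + 1
Last usable = broadcast - 1
Range: 138.32.0.1 to 138.39.255.254


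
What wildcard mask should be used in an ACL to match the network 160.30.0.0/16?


Subnet mask: 255.255.0.0
Wildcard = 255.255.255.255 - subnet mask
255 - 255 = 0
255 - 255 = 0
255 - 0 = 255
255 - 0 = 255
Wildcard: 0.0.255.255


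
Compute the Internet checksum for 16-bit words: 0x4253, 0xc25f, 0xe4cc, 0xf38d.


Sum all words (with carry folding):
+ 0x4253 = 0x4253
+ 0xc25f = 0x04b3
+ 0xe4cc = 0xe97f
+ 0xf38d = 0xdd0d
One's complement: ~0xdd0d
Checksum = 0x22f2


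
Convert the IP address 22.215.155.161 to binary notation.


22 = 00010110
215 = 11010111
155 = 10011011
161 = 10100001
Binary: 00010110.11010111.10011011.10100001


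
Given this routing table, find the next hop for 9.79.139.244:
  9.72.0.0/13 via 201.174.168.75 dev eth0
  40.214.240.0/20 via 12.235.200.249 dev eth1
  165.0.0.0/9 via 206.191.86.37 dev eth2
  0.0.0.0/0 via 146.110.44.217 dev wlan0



Longest prefix match for 9.79.139.244:
  /13 9.72.0.0: MATCH
  /20 40.214.240.0: no
  /9 165.0.0.0: no
  /0 0.0.0.0: MATCH
Selected: next-hop 201.174.168.75 via eth0 (matched /13)


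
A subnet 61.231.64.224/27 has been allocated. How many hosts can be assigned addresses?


Host bits = 32 - 27 = 5
Total addresses = 2^5 = 32
Usable = total - 2 (network and broadcast)
Usable hosts: 30


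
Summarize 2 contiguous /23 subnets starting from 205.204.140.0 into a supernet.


Original prefix: /23
Number of subnets: 2 = 2^1
New prefix = 23 - 1 = 22
Supernet: 205.204.140.0/22


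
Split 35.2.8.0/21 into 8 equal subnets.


New prefix = 21 + 3 = 24
Each subnet has 256 addresses
  35.2.8.0/24
  35.2.9.0/24
  35.2.10.0/24
  35.2.11.0/24
  35.2.12.0/24
  35.2.13.0/24
  35.2.14.0/24
  35.2.15.0/24
Subnets: 35.2.8.0/24, 35.2.9.0/24, 35.2.10.0/24, 35.2.11.0/24, 35.2.12.0/24, 35.2.13.0/24, 35.2.14.0/24, 35.2.15.0/24


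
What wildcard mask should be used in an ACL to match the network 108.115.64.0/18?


Subnet mask: 255.255.192.0
Wildcard = 255.255.255.255 - subnet mask
255 - 255 = 0
255 - 255 = 0
255 - 192 = 63
255 - 0 = 255
Wildcard: 0.0.63.255


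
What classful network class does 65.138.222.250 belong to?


First octet: 65
Binary: 01000001
0xxxxxxx -> Class A (1-126)
Class A, default mask 255.0.0.0 (/8)


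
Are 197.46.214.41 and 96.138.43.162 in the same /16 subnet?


Mask: 255.255.0.0
197.46.214.41 AND mask = 197.46.0.0
96.138.43.162 AND mask = 96.138.0.0
No, different subnets (197.46.0.0 vs 96.138.0.0)


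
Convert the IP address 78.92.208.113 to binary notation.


78 = 01001110
92 = 01011100
208 = 11010000
113 = 01110001
Binary: 01001110.01011100.11010000.01110001


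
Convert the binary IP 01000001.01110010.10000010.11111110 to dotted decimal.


01000001 = 65
01110010 = 114
10000010 = 130
11111110 = 254
IP: 65.114.130.254
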